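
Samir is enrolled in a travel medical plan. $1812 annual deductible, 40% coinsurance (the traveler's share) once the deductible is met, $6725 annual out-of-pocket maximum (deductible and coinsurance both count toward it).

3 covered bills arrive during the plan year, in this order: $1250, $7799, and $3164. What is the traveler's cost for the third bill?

$1265.60

Claim 1 ($1250): fully absorbed by the deductible. Cost to traveler: $1250. OOP to date $1250.
Claim 2 ($7799): $562 finishes the deductible; $7237 goes to coinsurance; 40% of $7237 = $2894.80. Traveler owes $3456.80 (running OOP $4706.80).
Claim 3 ($3164): 40% coinsurance on $3164 = $1265.60. Traveler pays $1265.60; OOP now $5972.40.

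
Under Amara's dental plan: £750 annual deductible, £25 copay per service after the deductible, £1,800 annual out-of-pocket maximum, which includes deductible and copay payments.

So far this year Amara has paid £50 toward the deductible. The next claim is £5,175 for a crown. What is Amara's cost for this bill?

£725

£50 of the £750 deductible is already met, leaving £700.
The remaining £4,475 (= £5,175 − £700) moves to the copay.
Copay on this service: £25.
So the patient owes £700 + £25 = £725 before any cap.
Cumulative spending £50 + £725 = £775 stays under the £1,800 maximum.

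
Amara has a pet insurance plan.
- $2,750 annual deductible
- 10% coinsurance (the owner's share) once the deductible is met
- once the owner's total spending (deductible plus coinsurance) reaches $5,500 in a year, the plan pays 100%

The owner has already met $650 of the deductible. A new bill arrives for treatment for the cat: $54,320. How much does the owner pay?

Deductible still to meet: $2,750 − $650 = $2,100.
That leaves $54,320 − $2,100 = $52,220 for coinsurance.
10% of $52,220 = $5,222 falls to the owner.
That puts the owner's cost at $2,100 + $5,222 = $7,322 before any cap.
Adding $7,322 to the $650 already spent would give $7,972, which exceeds the $5,500 cap; the owner pays just $5,500 − $650 = $4,850.

$4,850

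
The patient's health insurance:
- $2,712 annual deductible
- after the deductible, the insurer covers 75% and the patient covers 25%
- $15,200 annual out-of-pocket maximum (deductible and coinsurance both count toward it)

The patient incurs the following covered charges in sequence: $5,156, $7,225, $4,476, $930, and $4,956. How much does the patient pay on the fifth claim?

Claim 1 — $5,156: deductible takes $2,712, $2,444 remains; patient's 25% is $611. Cost to patient: $3,323. OOP to date $3,323.
Claim 2 — $7,225: deductible already satisfied, so patient's share is 25% × $7,225 = $1,806.25. Patient owes $1,806.25 (running OOP $5,129.25).
Claim 3 — $4,476: 25% coinsurance on $4,476 = $1,119. Cost to patient: $1,119. OOP to date $6,248.25.
Claim 4 — $930: deductible already satisfied, so patient's share is 25% × $930 = $232.50. Patient pays $232.50; OOP now $6,480.75.
Claim 5 — $4,956: 25% coinsurance on $4,956 = $1,239. Patient pays $1,239; OOP now $7,719.75.

$1,239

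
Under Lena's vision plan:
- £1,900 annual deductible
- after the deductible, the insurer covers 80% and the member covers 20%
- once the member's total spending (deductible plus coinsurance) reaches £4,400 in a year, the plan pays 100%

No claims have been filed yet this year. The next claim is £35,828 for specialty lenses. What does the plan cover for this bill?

£31,428

Deductible not yet touched, so the first £1,900 of the bill goes to the deductible.
After the £1,900 deductible portion, £35,828 − £1,900 = £33,928 is subject to coinsurance.
Coinsurance: £33,928 × 20% = £6,785.60.
So the member owes £1,900 + £6,785.60 = £8,685.60 before any cap.
That would bring total out-of-pocket to £8,685.60, past the £4,400 cap. The member is capped at £4,400 − £0 = £4,400 on this claim.
Insurer pays the balance: £35,828 − £4,400 = £31,428.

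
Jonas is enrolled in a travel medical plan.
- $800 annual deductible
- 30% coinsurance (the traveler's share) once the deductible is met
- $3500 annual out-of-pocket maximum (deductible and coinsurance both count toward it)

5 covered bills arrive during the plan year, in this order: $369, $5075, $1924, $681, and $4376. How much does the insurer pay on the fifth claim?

$3850.70

Bill 1, $369: fully absorbed by the deductible. Traveler owes $369 (running OOP $369). Insurer: $369 − $369 = $0.
Bill 2, $5075: $431 finishes the deductible; $4644 goes to coinsurance; coinsurance $4644 × 30% = $1393.20. Traveler pays $1824.20; OOP now $2193.20. Plan pays $5075 − $1824.20 = $3250.80.
Bill 3, $1924: deductible met; 30% of $1924 = $577.20. Traveler owes $577.20 (running OOP $2770.40). Insurer: $1924 − $577.20 = $1346.80.
Bill 4, $681: deductible met; 30% of $681 = $204.30. Traveler owes $204.30 (running OOP $2974.70). Insurer: $681 − $204.30 = $476.70.
Bill 5, $4376: deductible already satisfied, so traveler's share is 30% × $4376 = $1312.80. OOP would hit $4287.50 > $3500, so the cap limits the traveler to $3500 − $2974.70 = $525.30. Plan pays $4376 − $525.30 = $3850.70.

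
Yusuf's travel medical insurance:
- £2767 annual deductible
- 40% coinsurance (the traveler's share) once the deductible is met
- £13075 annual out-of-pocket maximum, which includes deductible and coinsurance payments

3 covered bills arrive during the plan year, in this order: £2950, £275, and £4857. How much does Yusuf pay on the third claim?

Claim 1 — £2950: deductible takes £2767, £183 remains; traveler's 40% is £73.20. Traveler pays £2840.20; OOP now £2840.20.
Claim 2 — £275: deductible already satisfied, so traveler's share is 40% × £275 = £110. Traveler owes £110 (running OOP £2950.20).
Claim 3 — £4857: 40% coinsurance on £4857 = £1942.80. Cost to traveler: £1942.80. OOP to date £4893.

£1942.80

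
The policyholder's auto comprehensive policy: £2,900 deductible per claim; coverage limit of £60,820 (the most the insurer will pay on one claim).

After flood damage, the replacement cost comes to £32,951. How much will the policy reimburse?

Subtract the deductible: £32,951 − £2,900 = £30,051.
£30,051 ≤ £60,820, so the limit doesn't bind; insurer pays £30,051.

£30,051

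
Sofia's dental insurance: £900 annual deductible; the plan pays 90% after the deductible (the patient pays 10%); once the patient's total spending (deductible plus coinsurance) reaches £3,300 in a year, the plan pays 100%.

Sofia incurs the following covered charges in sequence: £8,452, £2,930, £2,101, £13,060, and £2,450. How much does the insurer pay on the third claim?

£1,890.90

Claim 1 — £8,452: £900 to deductible, leaving £7,552; patient's 10% is £755.20. Patient pays £1,655.20; OOP now £1,655.20. Plan pays £8,452 − £1,655.20 = £6,796.80.
Claim 2 — £2,930: deductible already satisfied, so patient's share is 10% × £2,930 = £293. Patient owes £293 (running OOP £1,948.20). Insurer: £2,930 − £293 = £2,637.
Claim 3 — £2,101: deductible already satisfied, so patient's share is 10% × £2,101 = £210.10. Patient owes £210.10 (running OOP £2,158.30). Plan pays £2,101 − £210.10 = £1,890.90.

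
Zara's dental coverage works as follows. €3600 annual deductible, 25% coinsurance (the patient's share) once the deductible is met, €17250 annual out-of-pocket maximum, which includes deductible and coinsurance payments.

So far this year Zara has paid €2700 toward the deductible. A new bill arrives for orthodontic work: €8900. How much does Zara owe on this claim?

€2900

€2700 of the €3600 deductible is already met, leaving €900.
After the €900 deductible portion, €8900 − €900 = €8000 is subject to coinsurance.
Coinsurance: €8000 × 25% = €2000.
Patient responsibility before any cap: €900 + €2000 = €2900.
Cumulative spending €2700 + €2900 = €5600 stays under the €17250 maximum.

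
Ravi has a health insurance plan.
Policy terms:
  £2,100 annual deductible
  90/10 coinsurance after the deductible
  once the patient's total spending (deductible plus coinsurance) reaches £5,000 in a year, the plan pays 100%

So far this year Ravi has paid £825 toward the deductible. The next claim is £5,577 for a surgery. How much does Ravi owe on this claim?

£1,705.20

£825 of the £2,100 deductible is already met, leaving £1,275.
After the £1,275 deductible portion, £5,577 − £1,275 = £4,302 is subject to coinsurance.
10% of £4,302 = £430.20 falls to the patient.
Patient responsibility before any cap: £1,275 + £430.20 = £1,705.20.
Total out-of-pocket so far would be £825 + £1,705.20 = £2,530.20, below the £5,000 cap — no reduction.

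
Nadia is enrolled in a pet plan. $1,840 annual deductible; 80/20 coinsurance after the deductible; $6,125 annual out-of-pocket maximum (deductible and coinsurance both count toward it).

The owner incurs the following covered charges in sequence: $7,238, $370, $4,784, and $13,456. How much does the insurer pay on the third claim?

$3,827.20

Bill 1, $7,238: $1,840 to deductible, leaving $5,398; coinsurance $5,398 × 20% = $1,079.60. Owner owes $2,919.60 (running OOP $2,919.60). Insurer: $7,238 − $2,919.60 = $4,318.40.
Bill 2, $370: 20% coinsurance on $370 = $74. Cost to owner: $74. OOP to date $2,993.60. Insurer: $370 − $74 = $296.
Bill 3, $4,784: deductible already satisfied, so owner's share is 20% × $4,784 = $956.80. Owner owes $956.80 (running OOP $3,950.40). Insurer: $4,784 − $956.80 = $3,827.20.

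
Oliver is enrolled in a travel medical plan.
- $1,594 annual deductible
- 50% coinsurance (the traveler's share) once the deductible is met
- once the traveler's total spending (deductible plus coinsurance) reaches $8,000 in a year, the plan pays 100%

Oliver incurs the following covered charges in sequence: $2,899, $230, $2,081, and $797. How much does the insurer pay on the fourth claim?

Claim 1 — $2,899: $1,594 finishes the deductible; $1,305 goes to coinsurance; traveler's 50% is $652.50. Traveler pays $2,246.50; OOP now $2,246.50. Insurer: $2,899 − $2,246.50 = $652.50.
Claim 2 — $230: deductible met; 50% of $230 = $115. Cost to traveler: $115. OOP to date $2,361.50. Insurer: $230 − $115 = $115.
Claim 3 — $2,081: deductible met; 50% of $2,081 = $1,040.50. Cost to traveler: $1,040.50. OOP to date $3,402. Insurer: $2,081 − $1,040.50 = $1,040.50.
Claim 4 — $797: 50% coinsurance on $797 = $398.50. Traveler pays $398.50; OOP now $3,800.50. Plan pays $797 − $398.50 = $398.50.

$398.50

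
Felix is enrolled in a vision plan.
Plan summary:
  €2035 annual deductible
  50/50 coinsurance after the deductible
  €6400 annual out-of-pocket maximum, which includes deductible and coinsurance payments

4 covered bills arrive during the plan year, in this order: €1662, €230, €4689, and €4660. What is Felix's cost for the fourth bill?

€2092

#1 (€1662): entire amount goes to the deductible. Member owes €1662 (running OOP €1662).
#2 (€230): entire amount goes to the deductible. Member owes €230 (running OOP €1892).
#3 (€4689): €143 to deductible, leaving €4546; member's 50% is €2273. Member owes €2416 (running OOP €4308).
#4 (€4660): deductible met; 50% of €4660 = €2330. That would push OOP to €6638, over the €6400 cap, so member pays €6400 − €4308 = €2092.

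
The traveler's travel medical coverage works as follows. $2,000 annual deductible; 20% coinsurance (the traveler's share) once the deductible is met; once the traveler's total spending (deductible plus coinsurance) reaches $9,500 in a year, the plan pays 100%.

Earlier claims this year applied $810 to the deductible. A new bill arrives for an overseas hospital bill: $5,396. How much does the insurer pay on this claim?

Deductible still to meet: $2,000 − $810 = $1,190.
The remaining $4,206 (= $5,396 − $1,190) moves to coinsurance.
Traveler's 20% share of $4,206 is $841.20.
So the traveler owes $1,190 + $841.20 = $2,031.20 before any cap.
Cumulative spending $810 + $2,031.20 = $2,841.20 stays under the $9,500 maximum.
Insurer pays the balance: $5,396 − $2,031.20 = $3,364.80.

$3,364.80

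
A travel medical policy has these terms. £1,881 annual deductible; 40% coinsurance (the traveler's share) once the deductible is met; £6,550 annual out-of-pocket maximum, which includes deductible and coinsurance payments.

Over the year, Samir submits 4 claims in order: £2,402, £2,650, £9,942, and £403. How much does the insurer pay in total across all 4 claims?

Claim 1 — £2,402: £1,881 finishes the deductible; £521 goes to coinsurance; coinsurance £521 × 40% = £208.40. Cost to traveler: £2,089.40. OOP to date £2,089.40. Insurer: £2,402 − £2,089.40 = £312.60.
Claim 2 — £2,650: deductible already satisfied, so traveler's share is 40% × £2,650 = £1,060. Cost to traveler: £1,060. OOP to date £3,149.40. Insurer: £2,650 − £1,060 = £1,590.
Claim 3 — £9,942: 40% coinsurance on £9,942 = £3,976.80. Adding that to £3,149.40 gives £7,126.20, past the £6,550 cap; traveler pays only £6,550 − £3,149.40 = £3,400.60. Plan pays £9,942 − £3,400.60 = £6,541.40.
Claim 4 — £403: deductible already satisfied, so traveler's share is 40% × £403 = £161.20. OOP would hit £6,711.20 > £6,550, so the cap limits the traveler to £6,550 − £6,550 = £0. Plan pays £403 − £0 = £403.
Insurer total: £312.60 + £1,590 + £6,541.40 + £403 = £8,847.

£8,847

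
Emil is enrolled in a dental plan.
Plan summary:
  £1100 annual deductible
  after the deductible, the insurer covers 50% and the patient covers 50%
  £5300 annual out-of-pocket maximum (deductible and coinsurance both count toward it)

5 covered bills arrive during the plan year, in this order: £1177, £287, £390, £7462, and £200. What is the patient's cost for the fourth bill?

£3731

Claim 1 (£1177): £1100 to deductible, leaving £77; coinsurance £77 × 50% = £38.50. Cost to patient: £1138.50. OOP to date £1138.50.
Claim 2 (£287): deductible met; 50% of £287 = £143.50. Patient owes £143.50 (running OOP £1282).
Claim 3 (£390): 50% coinsurance on £390 = £195. Patient pays £195; OOP now £1477.
Claim 4 (£7462): 50% coinsurance on £7462 = £3731. Patient owes £3731 (running OOP £5208).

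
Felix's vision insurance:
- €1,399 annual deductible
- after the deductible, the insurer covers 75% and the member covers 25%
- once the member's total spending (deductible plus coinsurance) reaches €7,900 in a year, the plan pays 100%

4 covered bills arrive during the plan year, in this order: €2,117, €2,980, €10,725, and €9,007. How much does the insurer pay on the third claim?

Bill 1, €2,117: €1,399 finishes the deductible; €718 goes to coinsurance; 25% of €718 = €179.50. Cost to member: €1,578.50. OOP to date €1,578.50. Plan pays €2,117 − €1,578.50 = €538.50.
Bill 2, €2,980: deductible already satisfied, so member's share is 25% × €2,980 = €745. Member pays €745; OOP now €2,323.50. Plan pays €2,980 − €745 = €2,235.
Bill 3, €10,725: deductible already satisfied, so member's share is 25% × €10,725 = €2,681.25. Member pays €2,681.25; OOP now €5,004.75. Plan pays €10,725 − €2,681.25 = €8,043.75.

€8,043.75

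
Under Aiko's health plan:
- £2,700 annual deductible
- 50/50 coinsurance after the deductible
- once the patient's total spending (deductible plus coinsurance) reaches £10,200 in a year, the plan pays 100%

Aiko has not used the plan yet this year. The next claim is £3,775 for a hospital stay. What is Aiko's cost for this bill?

The full £2,700 deductible is still open; £2,700 of this bill applies to it.
After the £2,700 deductible portion, £3,775 − £2,700 = £1,075 is subject to coinsurance.
50% of £1,075 = £537.50 falls to the patient.
So the patient owes £2,700 + £537.50 = £3,237.50 before any cap.
Year-to-date out-of-pocket becomes £0 + £3,237.50 = £3,237.50, still under the £10,200 maximum, so no cap applies.

£3,237.50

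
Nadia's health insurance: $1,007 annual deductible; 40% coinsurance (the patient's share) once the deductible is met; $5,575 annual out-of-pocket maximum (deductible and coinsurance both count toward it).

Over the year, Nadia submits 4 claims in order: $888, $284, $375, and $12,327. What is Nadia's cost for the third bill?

Claim 1 ($888): all of it applies to the deductible. Cost to patient: $888. OOP to date $888.
Claim 2 ($284): $119 finishes the deductible; $165 goes to coinsurance; patient's 40% is $66. Patient pays $185; OOP now $1,073.
Claim 3 ($375): deductible met; 40% of $375 = $150. Patient owes $150 (running OOP $1,223).

$150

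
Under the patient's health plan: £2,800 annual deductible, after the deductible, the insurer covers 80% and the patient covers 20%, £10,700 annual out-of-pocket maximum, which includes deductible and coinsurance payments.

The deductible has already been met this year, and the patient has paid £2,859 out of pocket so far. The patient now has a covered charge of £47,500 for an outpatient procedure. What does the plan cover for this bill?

£39,659

With the deductible met, the entire £47,500 is subject to coinsurance.
20% of £47,500 = £9,500 falls to the patient.
Year-to-date out-of-pocket would reach £2,859 + £9,500 = £12,359, above the £10,700 maximum, so the patient pays only £10,700 − £2,859 = £7,841.
The insurer covers the remainder: £47,500 − £7,841 = £39,659.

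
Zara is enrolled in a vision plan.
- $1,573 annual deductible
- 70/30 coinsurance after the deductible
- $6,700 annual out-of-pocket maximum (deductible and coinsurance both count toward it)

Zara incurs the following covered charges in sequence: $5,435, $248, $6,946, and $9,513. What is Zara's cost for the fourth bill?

#1 ($5,435): $1,573 finishes the deductible; $3,862 goes to coinsurance; coinsurance $3,862 × 30% = $1,158.60. Member pays $2,731.60; OOP now $2,731.60.
#2 ($248): 30% coinsurance on $248 = $74.40. Member pays $74.40; OOP now $2,806.
#3 ($6,946): 30% coinsurance on $6,946 = $2,083.80. Member pays $2,083.80; OOP now $4,889.80.
#4 ($9,513): deductible already satisfied, so member's share is 30% × $9,513 = $2,853.90. Adding that to $4,889.80 gives $7,743.70, past the $6,700 cap; member pays only $6,700 − $4,889.80 = $1,810.20.

$1,810.20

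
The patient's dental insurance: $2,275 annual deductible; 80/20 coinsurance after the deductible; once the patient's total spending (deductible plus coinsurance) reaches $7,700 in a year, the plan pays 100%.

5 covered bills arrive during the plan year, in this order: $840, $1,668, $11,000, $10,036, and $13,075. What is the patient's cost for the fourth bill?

Claim 1 — $840: fully absorbed by the deductible. Patient owes $840 (running OOP $840).
Claim 2 — $1,668: deductible takes $1,435, $233 remains; patient's 20% is $46.60. Patient pays $1,481.60; OOP now $2,321.60.
Claim 3 — $11,000: deductible met; 20% of $11,000 = $2,200. Patient owes $2,200 (running OOP $4,521.60).
Claim 4 — $10,036: 20% coinsurance on $10,036 = $2,007.20. Cost to patient: $2,007.20. OOP to date $6,528.80.

$2,007.20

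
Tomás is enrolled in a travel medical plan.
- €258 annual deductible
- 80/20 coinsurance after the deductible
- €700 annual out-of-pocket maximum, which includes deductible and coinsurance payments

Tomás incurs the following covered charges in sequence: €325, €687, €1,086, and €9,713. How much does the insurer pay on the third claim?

Claim 1 (€325): €258 finishes the deductible; €67 goes to coinsurance; traveler's 20% is €13.40. Cost to traveler: €271.40. OOP to date €271.40. Plan pays €325 − €271.40 = €53.60.
Claim 2 (€687): 20% coinsurance on €687 = €137.40. Traveler owes €137.40 (running OOP €408.80). Insurer: €687 − €137.40 = €549.60.
Claim 3 (€1,086): deductible already satisfied, so traveler's share is 20% × €1,086 = €217.20. Traveler pays €217.20; OOP now €626. Insurer: €1,086 − €217.20 = €868.80.

€868.80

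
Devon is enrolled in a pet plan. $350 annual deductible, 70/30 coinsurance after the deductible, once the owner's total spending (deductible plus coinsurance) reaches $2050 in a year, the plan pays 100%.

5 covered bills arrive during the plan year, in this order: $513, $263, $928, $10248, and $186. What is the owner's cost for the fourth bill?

#1 ($513): $350 to deductible, leaving $163; owner's 30% is $48.90. Cost to owner: $398.90. OOP to date $398.90.
#2 ($263): deductible met; 30% of $263 = $78.90. Owner pays $78.90; OOP now $477.80.
#3 ($928): deductible met; 30% of $928 = $278.40. Cost to owner: $278.40. OOP to date $756.20.
#4 ($10248): deductible already satisfied, so owner's share is 30% × $10248 = $3074.40. OOP would hit $3830.60 > $2050, so the cap limits the owner to $2050 − $756.20 = $1293.80.

$1293.80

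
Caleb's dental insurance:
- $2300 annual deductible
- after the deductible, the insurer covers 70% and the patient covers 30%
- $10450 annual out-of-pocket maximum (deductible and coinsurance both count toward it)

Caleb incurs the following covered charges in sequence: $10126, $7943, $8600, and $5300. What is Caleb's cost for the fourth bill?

Bill 1, $10126: deductible takes $2300, $7826 remains; patient's 30% is $2347.80. Patient owes $4647.80 (running OOP $4647.80).
Bill 2, $7943: deductible already satisfied, so patient's share is 30% × $7943 = $2382.90. Patient pays $2382.90; OOP now $7030.70.
Bill 3, $8600: deductible met; 30% of $8600 = $2580. Patient pays $2580; OOP now $9610.70.
Bill 4, $5300: deductible already satisfied, so patient's share is 30% × $5300 = $1590. OOP would hit $11200.70 > $10450, so the cap limits the patient to $10450 − $9610.70 = $839.30.

$839.30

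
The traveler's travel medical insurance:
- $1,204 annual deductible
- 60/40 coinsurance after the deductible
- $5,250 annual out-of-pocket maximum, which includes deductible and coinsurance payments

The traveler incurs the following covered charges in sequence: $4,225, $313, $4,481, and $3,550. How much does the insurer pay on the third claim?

$2,688.60

#1 ($4,225): deductible takes $1,204, $3,021 remains; traveler's 40% is $1,208.40. Traveler owes $2,412.40 (running OOP $2,412.40). Insurer: $4,225 − $2,412.40 = $1,812.60.
#2 ($313): deductible met; 40% of $313 = $125.20. Cost to traveler: $125.20. OOP to date $2,537.60. Insurer: $313 − $125.20 = $187.80.
#3 ($4,481): deductible met; 40% of $4,481 = $1,792.40. Traveler pays $1,792.40; OOP now $4,330. Insurer: $4,481 − $1,792.40 = $2,688.60.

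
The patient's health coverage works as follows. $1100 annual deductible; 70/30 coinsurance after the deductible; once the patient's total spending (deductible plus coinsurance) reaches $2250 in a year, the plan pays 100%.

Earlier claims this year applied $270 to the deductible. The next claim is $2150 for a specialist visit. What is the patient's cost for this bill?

Remaining deductible: $1100 − $270 = $830.
That leaves $2150 − $830 = $1320 for coinsurance.
30% of $1320 = $396 falls to the patient.
That puts the patient's cost at $830 + $396 = $1226 before any cap.
Total out-of-pocket so far would be $270 + $1226 = $1496, below the $2250 cap — no reduction.

$1226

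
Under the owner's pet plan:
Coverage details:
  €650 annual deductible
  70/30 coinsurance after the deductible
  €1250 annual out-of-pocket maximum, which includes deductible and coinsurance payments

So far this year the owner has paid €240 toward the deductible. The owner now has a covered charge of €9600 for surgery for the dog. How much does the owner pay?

€1010

€240 of the €650 deductible is already met, leaving €410.
That leaves €9600 − €410 = €9190 for coinsurance.
30% of €9190 = €2757 falls to the owner.
So the owner owes €410 + €2757 = €3167 before any cap.
Adding €3167 to the €240 already spent would give €3407, which exceeds the €1250 cap; the owner pays just €1250 − €240 = €1010.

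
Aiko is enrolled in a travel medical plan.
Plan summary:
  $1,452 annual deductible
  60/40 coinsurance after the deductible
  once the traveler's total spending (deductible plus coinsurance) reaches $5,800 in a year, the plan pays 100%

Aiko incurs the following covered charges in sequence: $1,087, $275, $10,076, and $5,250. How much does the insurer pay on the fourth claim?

#1 ($1,087): fully absorbed by the deductible. Traveler owes $1,087 (running OOP $1,087). Insurer: $1,087 − $1,087 = $0.
#2 ($275): entire amount goes to the deductible. Traveler pays $275; OOP now $1,362. Plan pays $275 − $275 = $0.
#3 ($10,076): $90 to deductible, leaving $9,986; coinsurance $9,986 × 40% = $3,994.40. Traveler pays $4,084.40; OOP now $5,446.40. Plan pays $10,076 − $4,084.40 = $5,991.60.
#4 ($5,250): deductible met; 40% of $5,250 = $2,100. Adding that to $5,446.40 gives $7,546.40, past the $5,800 cap; traveler pays only $5,800 − $5,446.40 = $353.60. Plan pays $5,250 − $353.60 = $4,896.40.

$4,896.40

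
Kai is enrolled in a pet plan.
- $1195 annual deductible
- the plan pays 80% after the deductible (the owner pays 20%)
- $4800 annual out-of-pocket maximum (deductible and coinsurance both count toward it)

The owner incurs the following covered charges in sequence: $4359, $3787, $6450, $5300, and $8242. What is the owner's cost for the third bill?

Claim 1 ($4359): $1195 to deductible, leaving $3164; 20% of $3164 = $632.80. Owner pays $1827.80; OOP now $1827.80.
Claim 2 ($3787): deductible met; 20% of $3787 = $757.40. Cost to owner: $757.40. OOP to date $2585.20.
Claim 3 ($6450): 20% coinsurance on $6450 = $1290. Owner pays $1290; OOP now $3875.20.

$1290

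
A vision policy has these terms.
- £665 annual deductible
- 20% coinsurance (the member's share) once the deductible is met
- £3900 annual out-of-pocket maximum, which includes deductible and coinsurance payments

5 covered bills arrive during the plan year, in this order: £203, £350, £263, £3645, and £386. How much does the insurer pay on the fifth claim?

£308.80

Bill 1, £203: entire amount goes to the deductible. Member owes £203 (running OOP £203). Plan pays £203 − £203 = £0.
Bill 2, £350: fully absorbed by the deductible. Cost to member: £350. OOP to date £553. Plan pays £350 − £350 = £0.
Bill 3, £263: deductible takes £112, £151 remains; coinsurance £151 × 20% = £30.20. Cost to member: £142.20. OOP to date £695.20. Insurer: £263 − £142.20 = £120.80.
Bill 4, £3645: deductible met; 20% of £3645 = £729. Member pays £729; OOP now £1424.20. Plan pays £3645 − £729 = £2916.
Bill 5, £386: 20% coinsurance on £386 = £77.20. Member owes £77.20 (running OOP £1501.40). Insurer: £386 − £77.20 = £308.80.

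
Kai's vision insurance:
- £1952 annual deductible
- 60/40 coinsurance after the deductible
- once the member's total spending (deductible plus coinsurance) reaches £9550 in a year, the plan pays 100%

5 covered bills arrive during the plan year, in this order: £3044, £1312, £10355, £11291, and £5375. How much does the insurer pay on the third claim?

£6213

Claim 1 — £3044: deductible takes £1952, £1092 remains; coinsurance £1092 × 40% = £436.80. Cost to member: £2388.80. OOP to date £2388.80. Insurer: £3044 − £2388.80 = £655.20.
Claim 2 — £1312: 40% coinsurance on £1312 = £524.80. Member pays £524.80; OOP now £2913.60. Insurer: £1312 − £524.80 = £787.20.
Claim 3 — £10355: 40% coinsurance on £10355 = £4142. Member owes £4142 (running OOP £7055.60). Insurer: £10355 − £4142 = £6213.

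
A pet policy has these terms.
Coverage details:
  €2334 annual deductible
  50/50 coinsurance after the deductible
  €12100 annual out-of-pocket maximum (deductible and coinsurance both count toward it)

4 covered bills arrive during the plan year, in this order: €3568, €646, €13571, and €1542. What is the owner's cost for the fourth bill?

Bill 1, €3568: deductible takes €2334, €1234 remains; 50% of €1234 = €617. Owner owes €2951 (running OOP €2951).
Bill 2, €646: 50% coinsurance on €646 = €323. Owner pays €323; OOP now €3274.
Bill 3, €13571: 50% coinsurance on €13571 = €6785.50. Owner owes €6785.50 (running OOP €10059.50).
Bill 4, €1542: deductible already satisfied, so owner's share is 50% × €1542 = €771. Owner pays €771; OOP now €10830.50.

€771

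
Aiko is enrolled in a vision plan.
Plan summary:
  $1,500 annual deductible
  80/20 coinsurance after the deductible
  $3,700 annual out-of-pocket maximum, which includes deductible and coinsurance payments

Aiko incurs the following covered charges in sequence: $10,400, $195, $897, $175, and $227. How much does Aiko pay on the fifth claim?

$45.40

#1 ($10,400): $1,500 finishes the deductible; $8,900 goes to coinsurance; coinsurance $8,900 × 20% = $1,780. Cost to member: $3,280. OOP to date $3,280.
#2 ($195): deductible met; 20% of $195 = $39. Member pays $39; OOP now $3,319.
#3 ($897): 20% coinsurance on $897 = $179.40. Member pays $179.40; OOP now $3,498.40.
#4 ($175): deductible met; 20% of $175 = $35. Member owes $35 (running OOP $3,533.40).
#5 ($227): deductible already satisfied, so member's share is 20% × $227 = $45.40. Member pays $45.40; OOP now $3,578.80.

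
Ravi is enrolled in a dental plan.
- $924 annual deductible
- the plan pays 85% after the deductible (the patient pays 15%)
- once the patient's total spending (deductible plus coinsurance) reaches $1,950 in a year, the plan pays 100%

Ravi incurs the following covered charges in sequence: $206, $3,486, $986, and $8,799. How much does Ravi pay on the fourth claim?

$462.90

#1 ($206): entire amount goes to the deductible. Cost to patient: $206. OOP to date $206.
#2 ($3,486): $718 to deductible, leaving $2,768; 15% of $2,768 = $415.20. Patient owes $1,133.20 (running OOP $1,339.20).
#3 ($986): deductible met; 15% of $986 = $147.90. Patient owes $147.90 (running OOP $1,487.10).
#4 ($8,799): 15% coinsurance on $8,799 = $1,319.85. OOP would hit $2,806.95 > $1,950, so the cap limits the patient to $1,950 − $1,487.10 = $462.90.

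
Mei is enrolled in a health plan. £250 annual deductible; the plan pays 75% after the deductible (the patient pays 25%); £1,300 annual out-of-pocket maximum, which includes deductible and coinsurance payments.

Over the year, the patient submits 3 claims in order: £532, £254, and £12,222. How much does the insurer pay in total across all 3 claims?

Claim 1 (£532): £250 to deductible, leaving £282; patient's 25% is £70.50. Cost to patient: £320.50. OOP to date £320.50. Insurer: £532 − £320.50 = £211.50.
Claim 2 (£254): deductible already satisfied, so patient's share is 25% × £254 = £63.50. Patient pays £63.50; OOP now £384. Insurer: £254 − £63.50 = £190.50.
Claim 3 (£12,222): deductible already satisfied, so patient's share is 25% × £12,222 = £3,055.50. OOP would hit £3,439.50 > £1,300, so the cap limits the patient to £1,300 − £384 = £916. Insurer: £12,222 − £916 = £11,306.
Insurer total = bills − patient's total = £13,008 − £1,300 = £11,708.

£11,708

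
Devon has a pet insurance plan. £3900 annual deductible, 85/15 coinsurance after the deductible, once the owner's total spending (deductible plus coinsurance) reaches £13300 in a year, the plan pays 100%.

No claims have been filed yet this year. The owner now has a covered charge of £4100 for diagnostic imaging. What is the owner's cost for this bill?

The full £3900 deductible is still open; £3900 of this bill applies to it.
The remaining £200 (= £4100 − £3900) moves to coinsurance.
Coinsurance: £200 × 15% = £30.
So the owner owes £3900 + £30 = £3930 before any cap.
Total out-of-pocket so far would be £0 + £3930 = £3930, below the £13300 cap — no reduction.

£3930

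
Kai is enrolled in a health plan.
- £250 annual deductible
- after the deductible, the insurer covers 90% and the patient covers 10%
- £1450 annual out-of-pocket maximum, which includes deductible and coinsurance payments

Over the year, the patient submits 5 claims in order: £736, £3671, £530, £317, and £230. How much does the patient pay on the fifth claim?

£23

Bill 1, £736: £250 finishes the deductible; £486 goes to coinsurance; patient's 10% is £48.60. Cost to patient: £298.60. OOP to date £298.60.
Bill 2, £3671: deductible already satisfied, so patient's share is 10% × £3671 = £367.10. Patient owes £367.10 (running OOP £665.70).
Bill 3, £530: deductible met; 10% of £530 = £53. Cost to patient: £53. OOP to date £718.70.
Bill 4, £317: deductible already satisfied, so patient's share is 10% × £317 = £31.70. Patient pays £31.70; OOP now £750.40.
Bill 5, £230: 10% coinsurance on £230 = £23. Patient pays £23; OOP now £773.40.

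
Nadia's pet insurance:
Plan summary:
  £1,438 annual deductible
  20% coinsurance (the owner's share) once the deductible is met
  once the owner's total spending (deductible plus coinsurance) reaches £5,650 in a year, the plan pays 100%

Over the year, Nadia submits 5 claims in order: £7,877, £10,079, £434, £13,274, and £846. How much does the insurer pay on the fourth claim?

£12,452.40

Claim 1 (£7,877): £1,438 to deductible, leaving £6,439; 20% of £6,439 = £1,287.80. Owner pays £2,725.80; OOP now £2,725.80. Plan pays £7,877 − £2,725.80 = £5,151.20.
Claim 2 (£10,079): deductible already satisfied, so owner's share is 20% × £10,079 = £2,015.80. Owner pays £2,015.80; OOP now £4,741.60. Plan pays £10,079 − £2,015.80 = £8,063.20.
Claim 3 (£434): deductible met; 20% of £434 = £86.80. Owner owes £86.80 (running OOP £4,828.40). Plan pays £434 − £86.80 = £347.20.
Claim 4 (£13,274): 20% coinsurance on £13,274 = £2,654.80. OOP would hit £7,483.20 > £5,650, so the cap limits the owner to £5,650 − £4,828.40 = £821.60. Insurer: £13,274 − £821.60 = £12,452.40.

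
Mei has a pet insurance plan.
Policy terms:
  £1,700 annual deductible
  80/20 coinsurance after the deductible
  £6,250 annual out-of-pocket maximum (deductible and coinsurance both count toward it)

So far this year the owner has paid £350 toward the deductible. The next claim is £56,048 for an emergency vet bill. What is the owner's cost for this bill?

£350 of the £1,700 deductible is already met, leaving £1,350.
The remaining £54,698 (= £56,048 − £1,350) moves to coinsurance.
Coinsurance: £54,698 × 20% = £10,939.60.
Owner responsibility before any cap: £1,350 + £10,939.60 = £12,289.60.
Adding £12,289.60 to the £350 already spent would give £12,639.60, which exceeds the £6,250 cap; the owner pays just £6,250 − £350 = £5,900.

£5,900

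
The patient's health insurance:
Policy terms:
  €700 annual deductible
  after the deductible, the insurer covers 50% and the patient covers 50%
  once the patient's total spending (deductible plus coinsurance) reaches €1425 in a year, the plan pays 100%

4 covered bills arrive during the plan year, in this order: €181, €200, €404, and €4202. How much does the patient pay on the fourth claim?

Claim 1 (€181): fully absorbed by the deductible. Patient owes €181 (running OOP €181).
Claim 2 (€200): entire amount goes to the deductible. Cost to patient: €200. OOP to date €381.
Claim 3 (€404): €319 to deductible, leaving €85; coinsurance €85 × 50% = €42.50. Cost to patient: €361.50. OOP to date €742.50.
Claim 4 (€4202): deductible already satisfied, so patient's share is 50% × €4202 = €2101. Adding that to €742.50 gives €2843.50, past the €1425 cap; patient pays only €1425 − €742.50 = €682.50.

€682.50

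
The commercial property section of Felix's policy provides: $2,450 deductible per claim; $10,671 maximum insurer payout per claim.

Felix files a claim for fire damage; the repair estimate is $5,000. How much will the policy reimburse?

$2,550

After the deductible, $5,000 − $2,450 = $2,550 remains.
$2,550 is within the $10,671 limit, so the insurer pays $2,550.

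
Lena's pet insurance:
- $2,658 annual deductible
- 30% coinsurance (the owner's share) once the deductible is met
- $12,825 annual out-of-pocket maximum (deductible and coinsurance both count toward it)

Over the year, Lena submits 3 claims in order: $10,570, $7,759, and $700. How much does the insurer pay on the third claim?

$490

Claim 1 — $10,570: $2,658 finishes the deductible; $7,912 goes to coinsurance; owner's 30% is $2,373.60. Owner owes $5,031.60 (running OOP $5,031.60). Plan pays $10,570 − $5,031.60 = $5,538.40.
Claim 2 — $7,759: deductible already satisfied, so owner's share is 30% × $7,759 = $2,327.70. Cost to owner: $2,327.70. OOP to date $7,359.30. Insurer: $7,759 − $2,327.70 = $5,431.30.
Claim 3 — $700: deductible already satisfied, so owner's share is 30% × $700 = $210. Owner owes $210 (running OOP $7,569.30). Plan pays $700 − $210 = $490.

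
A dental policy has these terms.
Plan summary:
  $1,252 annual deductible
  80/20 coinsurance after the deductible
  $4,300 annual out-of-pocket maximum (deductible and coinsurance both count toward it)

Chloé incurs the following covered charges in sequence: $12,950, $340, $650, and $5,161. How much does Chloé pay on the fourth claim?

$510.40

Claim 1 ($12,950): $1,252 to deductible, leaving $11,698; patient's 20% is $2,339.60. Patient owes $3,591.60 (running OOP $3,591.60).
Claim 2 ($340): deductible already satisfied, so patient's share is 20% × $340 = $68. Cost to patient: $68. OOP to date $3,659.60.
Claim 3 ($650): 20% coinsurance on $650 = $130. Patient owes $130 (running OOP $3,789.60).
Claim 4 ($5,161): deductible met; 20% of $5,161 = $1,032.20. Adding that to $3,789.60 gives $4,821.80, past the $4,300 cap; patient pays only $4,300 − $3,789.60 = $510.40.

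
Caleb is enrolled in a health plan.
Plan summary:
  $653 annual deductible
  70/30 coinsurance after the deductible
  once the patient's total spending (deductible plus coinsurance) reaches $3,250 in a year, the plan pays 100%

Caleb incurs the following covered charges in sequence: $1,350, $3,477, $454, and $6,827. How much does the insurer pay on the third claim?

Claim 1 — $1,350: $653 finishes the deductible; $697 goes to coinsurance; coinsurance $697 × 30% = $209.10. Cost to patient: $862.10. OOP to date $862.10. Plan pays $1,350 − $862.10 = $487.90.
Claim 2 — $3,477: deductible met; 30% of $3,477 = $1,043.10. Patient owes $1,043.10 (running OOP $1,905.20). Plan pays $3,477 − $1,043.10 = $2,433.90.
Claim 3 — $454: 30% coinsurance on $454 = $136.20. Patient owes $136.20 (running OOP $2,041.40). Insurer: $454 − $136.20 = $317.80.

$317.80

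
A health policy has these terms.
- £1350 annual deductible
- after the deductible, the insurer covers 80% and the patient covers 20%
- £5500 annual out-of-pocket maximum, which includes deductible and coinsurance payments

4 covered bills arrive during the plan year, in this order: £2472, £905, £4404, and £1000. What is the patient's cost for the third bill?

£880.80

Bill 1, £2472: £1350 finishes the deductible; £1122 goes to coinsurance; patient's 20% is £224.40. Cost to patient: £1574.40. OOP to date £1574.40.
Bill 2, £905: deductible already satisfied, so patient's share is 20% × £905 = £181. Patient pays £181; OOP now £1755.40.
Bill 3, £4404: deductible already satisfied, so patient's share is 20% × £4404 = £880.80. Patient pays £880.80; OOP now £2636.20.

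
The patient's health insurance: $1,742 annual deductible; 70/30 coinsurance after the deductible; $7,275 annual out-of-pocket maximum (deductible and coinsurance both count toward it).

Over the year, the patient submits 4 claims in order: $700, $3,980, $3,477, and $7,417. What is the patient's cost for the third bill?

$1,043.10

Bill 1, $700: all of it applies to the deductible. Cost to patient: $700. OOP to date $700.
Bill 2, $3,980: $1,042 finishes the deductible; $2,938 goes to coinsurance; coinsurance $2,938 × 30% = $881.40. Patient pays $1,923.40; OOP now $2,623.40.
Bill 3, $3,477: 30% coinsurance on $3,477 = $1,043.10. Patient owes $1,043.10 (running OOP $3,666.50).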